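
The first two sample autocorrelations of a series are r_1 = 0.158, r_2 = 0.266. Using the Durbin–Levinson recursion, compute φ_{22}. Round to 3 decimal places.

φ_{22} = (r_2 − r_1²) / (1 − r_1²)
r_1² = (0.158)² = 0.024964
Numerator = 0.266 − 0.0250 = 0.2410; denominator = 1 − 0.0250 = 0.9750
φ_{22} = 0.2410 / 0.9750 = 0.247

0.247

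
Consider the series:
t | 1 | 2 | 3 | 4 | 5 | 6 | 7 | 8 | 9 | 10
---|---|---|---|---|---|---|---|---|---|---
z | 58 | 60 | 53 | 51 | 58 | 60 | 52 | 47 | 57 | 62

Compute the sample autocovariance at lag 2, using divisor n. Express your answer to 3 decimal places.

Mean z̄ = (58 + 60 + 53 + 51 + 58 + 60 + 52 + 47 + 57 + 62)/10 = 55.8000
Σ_{t=1}^{8}(z_t−z̄)(z_{t+2}−z̄) = -157.0800
γ_2 = -157.0800 / 10 = -15.708

-15.708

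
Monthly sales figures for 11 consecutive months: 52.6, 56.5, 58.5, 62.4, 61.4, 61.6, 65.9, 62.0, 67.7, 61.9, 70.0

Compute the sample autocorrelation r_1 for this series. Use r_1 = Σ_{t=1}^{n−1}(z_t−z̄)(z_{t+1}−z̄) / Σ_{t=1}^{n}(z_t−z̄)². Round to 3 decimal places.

Mean z̄ = (52.6 + 56.5 + 58.5 + 62.4 + 61.4 + 61.6 + 65.9 + 62.0 + 67.7 + 61.9 + 70.0)/11 = 61.8636
Numerator Σ_{t=1}^{10}(z_t−z̄)(z_{t+1}−z̄) = 66.5878
Denominator Σ(z_t−z̄)² = 243.0455
r_1 = 66.5878 / 243.0455 = 0.274

0.274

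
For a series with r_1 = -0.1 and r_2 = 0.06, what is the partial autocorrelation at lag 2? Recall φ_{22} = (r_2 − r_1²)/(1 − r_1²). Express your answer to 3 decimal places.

0.051

φ_{22} = (r_2 − r_1²) / (1 − r_1²)
r_1² = (-0.1)² = 0.01
Numerator = 0.06 − 0.0100 = 0.0500; denominator = 1 − 0.0100 = 0.9900
φ_{22} = 0.0500 / 0.9900 = 0.051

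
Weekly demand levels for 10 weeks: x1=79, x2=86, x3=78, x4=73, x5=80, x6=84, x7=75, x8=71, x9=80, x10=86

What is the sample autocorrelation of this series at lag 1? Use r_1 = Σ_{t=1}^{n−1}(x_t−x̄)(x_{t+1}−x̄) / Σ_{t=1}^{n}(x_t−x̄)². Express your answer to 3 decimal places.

0.041

Mean x̄ = (79 + 86 + 78 + 73 + 80 + 84 + 75 + 71 + 80 + 86)/10 = 79.2000
Numerator Σ_{t=1}^{9}(x_t−x̄)(x_{t+1}−x̄) = 9.9600
Denominator Σ(x_t−x̄)² = 241.6000
r_1 = 9.9600 / 241.6000 = 0.041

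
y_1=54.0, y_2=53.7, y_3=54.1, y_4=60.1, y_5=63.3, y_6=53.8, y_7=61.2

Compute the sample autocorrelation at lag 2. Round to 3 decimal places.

Mean ȳ = (54.0 + 53.7 + 54.1 + 60.1 + 63.3 + 53.8 + 61.2)/7 = 57.1714
Deviations from mean: -3.1714, -3.4714, -3.0714, 2.9286, 6.1286, -3.3714, 4.0286
Σ(y_t−ȳ)(y_{t+2}−ȳ) = (9.7408) + (-10.1663) + (-18.8235) + (-9.8735) + (24.6894) = -4.4331
Denominator Σ(y_t−ȳ)² = 105.2743
r_2 = -4.4331 / 105.2743 = -0.042

-0.042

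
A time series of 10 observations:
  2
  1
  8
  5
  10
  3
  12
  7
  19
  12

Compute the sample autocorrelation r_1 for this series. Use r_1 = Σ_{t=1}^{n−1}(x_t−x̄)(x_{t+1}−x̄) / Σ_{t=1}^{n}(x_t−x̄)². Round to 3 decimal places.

0.127

Mean x̄ = (2 + 1 + 8 + 5 + 10 + 3 + 12 + 7 + 19 + 12)/10 = 7.9000
Numerator Σ_{t=1}^{9}(x_t−x̄)(x_{t+1}−x̄) = 35.0900
Denominator Σ(x_t−x̄)² = 276.9000
r_1 = 35.0900 / 276.9000 = 0.127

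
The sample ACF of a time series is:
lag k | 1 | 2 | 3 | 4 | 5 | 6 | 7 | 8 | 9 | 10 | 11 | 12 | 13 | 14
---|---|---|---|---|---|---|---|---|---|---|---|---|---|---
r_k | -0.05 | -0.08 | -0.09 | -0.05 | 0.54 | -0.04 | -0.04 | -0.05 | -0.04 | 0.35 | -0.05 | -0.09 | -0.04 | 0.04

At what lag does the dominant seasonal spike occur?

The largest autocorrelation is r_5 = 0.54, with a weaker echo at lag 10 (0.35); the remaining lags stay at or below 0.04.
The dominant spike at lag 5 indicates a seasonal period of 5.

5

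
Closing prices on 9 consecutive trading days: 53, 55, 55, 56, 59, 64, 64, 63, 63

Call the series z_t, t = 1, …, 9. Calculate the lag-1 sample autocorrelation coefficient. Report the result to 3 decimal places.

Mean z̄ = (53 + 55 + 55 + 56 + 59 + 64 + 64 + 63 + 63)/9 = 59.1111
Numerator Σ_{t=1}^{8}(z_t−z̄)(z_{t+1}−z̄) = 112.6543
Denominator Σ(z_t−z̄)² = 158.8889
r_1 = 112.6543 / 158.8889 = 0.709

0.709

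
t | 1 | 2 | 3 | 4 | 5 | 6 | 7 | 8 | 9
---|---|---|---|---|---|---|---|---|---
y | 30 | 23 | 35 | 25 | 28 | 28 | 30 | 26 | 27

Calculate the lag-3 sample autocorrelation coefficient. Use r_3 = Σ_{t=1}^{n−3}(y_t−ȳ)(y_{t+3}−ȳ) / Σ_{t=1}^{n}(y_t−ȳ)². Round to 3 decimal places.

-0.125

Mean ȳ = (30 + 23 + 35 + 25 + 28 + 28 + 30 + 26 + 27)/9 = 28.0000
Σ(y_t−ȳ)(y_{t+3}−ȳ) = (-6.0000) + (0.0000) + (0.0000) + (-6.0000) + (0.0000) + (0.0000) = -12.0000
Denominator Σ(y_t−ȳ)² = 96.0000
r_3 = -12.0000 / 96.0000 = -0.125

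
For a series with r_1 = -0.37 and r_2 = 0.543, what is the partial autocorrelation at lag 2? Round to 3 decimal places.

φ_{22} = (r_2 − r_1²) / (1 − r_1²)
r_1² = (-0.37)² = 0.1369
Numerator = 0.543 − 0.1369 = 0.4061; denominator = 1 − 0.1369 = 0.8631
φ_{22} = 0.4061 / 0.8631 = 0.471

0.471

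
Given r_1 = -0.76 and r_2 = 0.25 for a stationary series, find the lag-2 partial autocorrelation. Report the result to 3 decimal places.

-0.776

φ_{22} = (r_2 − r_1²) / (1 − r_1²)
r_1² = (-0.76)² = 0.5776
Numerator = 0.25 − 0.5776 = -0.3276; denominator = 1 − 0.5776 = 0.4224
φ_{22} = -0.3276 / 0.4224 = -0.776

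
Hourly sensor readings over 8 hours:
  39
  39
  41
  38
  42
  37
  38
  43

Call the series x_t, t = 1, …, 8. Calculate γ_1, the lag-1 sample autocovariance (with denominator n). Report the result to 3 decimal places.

Mean x̄ = (39 + 39 + 41 + 38 + 42 + 37 + 38 + 43)/8 = 39.6250
Σ_{t=1}^{7}(x_t−x̄)(x_{t+1}−x̄) = -14.0156
γ_1 = -14.0156 / 8 = -1.752

-1.752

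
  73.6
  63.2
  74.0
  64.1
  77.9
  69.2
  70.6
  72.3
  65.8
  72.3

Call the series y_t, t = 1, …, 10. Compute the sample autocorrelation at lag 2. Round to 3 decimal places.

Mean ȳ = (73.6 + 63.2 + 74.0 + 64.1 + 77.9 + 69.2 + 70.6 + 72.3 + 65.8 + 72.3)/10 = 70.3000
Numerator Σ_{t=1}^{8}(y_t−ȳ)(y_{t+2}−ȳ) = 93.9000
Denominator Σ(y_t−ȳ)² = 200.7400
r_2 = 93.9000 / 200.7400 = 0.468

0.468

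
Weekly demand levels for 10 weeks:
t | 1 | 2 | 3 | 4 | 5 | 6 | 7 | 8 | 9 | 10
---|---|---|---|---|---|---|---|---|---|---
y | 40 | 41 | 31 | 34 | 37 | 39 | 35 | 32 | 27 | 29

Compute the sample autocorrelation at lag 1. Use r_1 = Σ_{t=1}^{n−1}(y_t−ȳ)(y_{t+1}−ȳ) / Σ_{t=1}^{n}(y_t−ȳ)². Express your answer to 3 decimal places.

Mean ȳ = (40 + 41 + 31 + 34 + 37 + 39 + 35 + 32 + 27 + 29)/10 = 34.5000
Numerator Σ_{t=1}^{9}(y_t−ȳ)(y_{t+1}−ȳ) = 85.7500
Denominator Σ(y_t−ȳ)² = 204.5000
r_1 = 85.7500 / 204.5000 = 0.419

0.419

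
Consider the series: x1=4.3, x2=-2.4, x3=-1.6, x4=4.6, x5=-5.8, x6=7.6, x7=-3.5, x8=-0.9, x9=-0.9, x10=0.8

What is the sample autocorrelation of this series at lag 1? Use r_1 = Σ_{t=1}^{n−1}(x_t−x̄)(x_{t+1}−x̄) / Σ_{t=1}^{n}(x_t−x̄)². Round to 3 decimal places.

-0.700

Mean x̄ = (4.3 − 2.4 − 1.6 + 4.6 − 5.8 + 7.6 − 3.5 − 0.9 − 0.9 + 0.8)/10 = 0.2200
Numerator Σ_{t=1}^{9}(x_t−x̄)(x_{t+1}−x̄) = -107.3704
Denominator Σ(x_t−x̄)² = 153.3960
r_1 = -107.3704 / 153.3960 = -0.700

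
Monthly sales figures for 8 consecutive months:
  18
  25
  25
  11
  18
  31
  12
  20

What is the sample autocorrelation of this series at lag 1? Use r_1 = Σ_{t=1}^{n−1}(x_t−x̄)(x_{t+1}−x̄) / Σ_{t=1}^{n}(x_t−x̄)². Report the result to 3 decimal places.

Mean x̄ = (18 + 25 + 25 + 11 + 18 + 31 + 12 + 20)/8 = 20.0000
Σ(x_t−x̄)(x_{t+1}−x̄) = (-10.0000) + (25.0000) + (-45.0000) + (18.0000) + (-22.0000) + (-88.0000) + (0.0000) = -122.0000
Denominator Σ(x_t−x̄)² = 324.0000
r_1 = -122.0000 / 324.0000 = -0.377

-0.377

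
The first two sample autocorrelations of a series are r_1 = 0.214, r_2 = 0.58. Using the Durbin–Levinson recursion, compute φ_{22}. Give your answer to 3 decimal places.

φ_{22} = (r_2 − r_1²) / (1 − r_1²)
r_1² = (0.214)² = 0.045796
Numerator = 0.58 − 0.0458 = 0.5342; denominator = 1 − 0.0458 = 0.9542
φ_{22} = 0.5342 / 0.9542 = 0.560

0.560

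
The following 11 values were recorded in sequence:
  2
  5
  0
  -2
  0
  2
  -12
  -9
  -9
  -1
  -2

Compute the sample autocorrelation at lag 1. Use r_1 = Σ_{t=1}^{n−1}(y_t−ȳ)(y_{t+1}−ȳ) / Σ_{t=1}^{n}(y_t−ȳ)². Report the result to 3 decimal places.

0.415

Mean ȳ = (2 + 5 + 0 − 2 + 0 + 2 − 12 − 9 − 9 − 1 − 2)/11 = -2.3636
Numerator Σ_{t=1}^{10}(y_t−ȳ)(y_{t+1}−ȳ) = 118.9587
Denominator Σ(y_t−ȳ)² = 286.5455
r_1 = 118.9587 / 286.5455 = 0.415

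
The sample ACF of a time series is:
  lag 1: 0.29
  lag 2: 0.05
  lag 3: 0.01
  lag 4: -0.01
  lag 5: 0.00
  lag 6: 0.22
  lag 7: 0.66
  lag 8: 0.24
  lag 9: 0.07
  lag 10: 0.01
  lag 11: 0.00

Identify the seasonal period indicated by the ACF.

7

The largest autocorrelation is r_7 = 0.66; the remaining lags stay at or below 0.29. The elevated value at lag 1 (0.29), dropping to 0.05 at lag 2, reflects decaying short-term dependence rather than seasonality.
The dominant spike at lag 7 indicates a seasonal period of 7.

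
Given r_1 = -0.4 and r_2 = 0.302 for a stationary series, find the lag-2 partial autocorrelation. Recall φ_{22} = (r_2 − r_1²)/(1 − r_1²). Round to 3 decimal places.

0.169

φ_{22} = (r_2 − r_1²) / (1 − r_1²)
r_1² = (-0.4)² = 0.16
Numerator = 0.302 − 0.1600 = 0.1420; denominator = 1 − 0.1600 = 0.8400
φ_{22} = 0.1420 / 0.8400 = 0.169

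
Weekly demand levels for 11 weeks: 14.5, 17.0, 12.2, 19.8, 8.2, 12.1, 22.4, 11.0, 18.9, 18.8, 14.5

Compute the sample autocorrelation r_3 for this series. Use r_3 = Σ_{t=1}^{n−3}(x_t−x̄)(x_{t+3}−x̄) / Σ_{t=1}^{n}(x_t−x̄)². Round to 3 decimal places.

0.391

Mean x̄ = (14.5 + 17.0 + 12.2 + 19.8 + 8.2 + 12.1 + 22.4 + 11.0 + 18.9 + 18.8 + 14.5)/11 = 15.4000
Numerator Σ_{t=1}^{8}(x_t−x̄)(x_{t+3}−x̄) = 73.7700
Denominator Σ(x_t−x̄)² = 188.6800
r_3 = 73.7700 / 188.6800 = 0.391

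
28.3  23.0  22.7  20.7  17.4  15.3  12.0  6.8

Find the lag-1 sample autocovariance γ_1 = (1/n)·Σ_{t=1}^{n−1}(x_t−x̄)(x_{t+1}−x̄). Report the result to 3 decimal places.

Mean x̄ = (28.3 + 23.0 + 22.7 + 20.7 + 17.4 + 15.3 + 12.0 + 6.8)/8 = 18.2750
Σ_{t=1}^{7}(x_t−x̄)(x_{t+1}−x̄) = 170.1619
γ_1 = 170.1619 / 8 = 21.270

21.270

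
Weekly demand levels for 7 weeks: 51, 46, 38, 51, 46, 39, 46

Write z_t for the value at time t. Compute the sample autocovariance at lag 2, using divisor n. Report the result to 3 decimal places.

-11.166

Mean z̄ = (51 + 46 + 38 + 51 + 46 + 39 + 46)/7 = 45.2857
Deviations: 5.7143, 0.7143, -7.2857, 5.7143, 0.7143, -6.2857, 0.7143
Σ_{t=1}^{5}(z_t−z̄)(z_{t+2}−z̄) = -78.1633
γ_2 = -78.1633 / 7 = -11.166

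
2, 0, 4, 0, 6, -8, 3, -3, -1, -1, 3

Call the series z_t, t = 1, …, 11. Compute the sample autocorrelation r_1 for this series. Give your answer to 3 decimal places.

Mean z̄ = (2 + 0 + 4 + 0 + 6 − 8 + 3 − 3 − 1 − 1 + 3)/11 = 0.4545
Numerator Σ_{t=1}^{10}(z_t−z̄)(z_{t+1}−z̄) = -80.2066
Denominator Σ(z_t−z̄)² = 146.7273
r_1 = -80.2066 / 146.7273 = -0.547

-0.547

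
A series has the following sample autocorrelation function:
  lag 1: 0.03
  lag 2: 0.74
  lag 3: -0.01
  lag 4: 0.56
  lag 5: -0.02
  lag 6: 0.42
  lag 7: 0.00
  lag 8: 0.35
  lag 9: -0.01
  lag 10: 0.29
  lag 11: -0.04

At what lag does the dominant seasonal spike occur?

2

The largest autocorrelation is r_2 = 0.74, with weaker echoes at lags 4 (0.56), 6 (0.42), 8 (0.35) and 10 (0.29); the remaining lags stay at or below 0.03.
The dominant spike at lag 2 indicates a seasonal period of 2.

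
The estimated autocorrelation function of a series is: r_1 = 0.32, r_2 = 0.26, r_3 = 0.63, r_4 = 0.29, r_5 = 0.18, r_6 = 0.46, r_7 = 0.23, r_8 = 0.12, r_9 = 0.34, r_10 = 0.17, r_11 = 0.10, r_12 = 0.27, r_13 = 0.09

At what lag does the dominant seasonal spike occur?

The largest autocorrelation is r_3 = 0.63, with weaker echoes at lags 6 (0.46) and 9 (0.34); the remaining lags stay at or below 0.32. The elevated value at lag 1 (0.32), dropping to 0.26 at lag 2, reflects decaying short-term dependence rather than seasonality.
The dominant spike at lag 3 indicates a seasonal period of 3.

3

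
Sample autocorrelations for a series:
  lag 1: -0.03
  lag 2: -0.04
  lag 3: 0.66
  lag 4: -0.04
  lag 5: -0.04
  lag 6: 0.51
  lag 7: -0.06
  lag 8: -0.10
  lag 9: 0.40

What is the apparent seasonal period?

3

The largest autocorrelation is r_3 = 0.66, with weaker echoes at lags 6 (0.51) and 9 (0.40); the remaining lags stay at or below -0.03.
The dominant spike at lag 3 indicates a seasonal period of 3.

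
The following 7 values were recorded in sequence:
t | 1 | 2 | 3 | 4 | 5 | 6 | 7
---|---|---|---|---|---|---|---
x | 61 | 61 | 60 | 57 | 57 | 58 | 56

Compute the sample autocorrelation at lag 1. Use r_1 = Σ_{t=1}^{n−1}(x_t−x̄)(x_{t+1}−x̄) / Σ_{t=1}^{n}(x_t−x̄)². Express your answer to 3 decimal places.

0.465

Mean x̄ = (61 + 61 + 60 + 57 + 57 + 58 + 56)/7 = 58.5714
Deviations from mean: 2.4286, 2.4286, 1.4286, -1.5714, -1.5714, -0.5714, -2.5714
Σ(x_t−x̄)(x_{t+1}−x̄) = (5.8980) + (3.4694) + (-2.2449) + (2.4694) + (0.8980) + (1.4694) = 11.9592
Denominator Σ(x_t−x̄)² = 25.7143
r_1 = 11.9592 / 25.7143 = 0.465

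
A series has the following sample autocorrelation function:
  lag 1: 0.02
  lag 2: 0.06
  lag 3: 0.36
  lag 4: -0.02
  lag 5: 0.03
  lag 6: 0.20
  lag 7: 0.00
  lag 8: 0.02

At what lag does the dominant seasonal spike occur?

The largest autocorrelation is r_3 = 0.36, with a weaker echo at lag 6 (0.20); the remaining lags stay at or below 0.06.
The dominant spike at lag 3 indicates a seasonal period of 3.

3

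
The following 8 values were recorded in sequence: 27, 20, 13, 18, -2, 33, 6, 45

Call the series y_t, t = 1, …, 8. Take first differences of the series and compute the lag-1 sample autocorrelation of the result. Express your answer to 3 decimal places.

First differences Δy: -7, -7, 5, -20, 35, -27, 39
Mean of differences = 2.5714
Numerator Σ(Δy_t−Δȳ)(Δy_{t+1}−Δȳ) = -2754.6122
Denominator Σ(Δy_t−Δȳ)² = 3951.7143
r_1(Δy) = -2754.6122 / 3951.7143 = -0.697

-0.697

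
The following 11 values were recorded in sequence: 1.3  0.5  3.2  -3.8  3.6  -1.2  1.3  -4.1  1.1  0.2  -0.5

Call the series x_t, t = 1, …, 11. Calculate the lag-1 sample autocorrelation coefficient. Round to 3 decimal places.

-0.647

Mean x̄ = (1.3 + 0.5 + 3.2 − 3.8 + 3.6 − 1.2 + 1.3 − 4.1 + 1.1 + 0.2 − 0.5)/11 = 0.1455
Numerator Σ_{t=1}^{10}(x_t−x̄)(x_{t+1}−x̄) = -39.3275
Denominator Σ(x_t−x̄)² = 60.7873
r_1 = -39.3275 / 60.7873 = -0.647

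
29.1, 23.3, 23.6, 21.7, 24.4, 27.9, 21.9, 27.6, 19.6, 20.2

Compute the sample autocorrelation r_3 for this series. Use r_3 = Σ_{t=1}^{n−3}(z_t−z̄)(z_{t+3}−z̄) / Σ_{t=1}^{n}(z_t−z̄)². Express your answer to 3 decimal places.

-0.168

Mean z̄ = (29.1 + 23.3 + 23.6 + 21.7 + 24.4 + 27.9 + 21.9 + 27.6 + 19.6 + 20.2)/10 = 23.9300
Numerator Σ_{t=1}^{7}(z_t−z̄)(z_{t+3}−z̄) = -16.5017
Denominator Σ(z_t−z̄)² = 98.4410
r_3 = -16.5017 / 98.4410 = -0.168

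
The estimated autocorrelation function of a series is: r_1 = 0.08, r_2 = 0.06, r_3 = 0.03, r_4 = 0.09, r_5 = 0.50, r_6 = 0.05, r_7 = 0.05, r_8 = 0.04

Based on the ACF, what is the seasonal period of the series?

5

The largest autocorrelation is r_5 = 0.50; the remaining lags stay at or below 0.09.
The dominant spike at lag 5 indicates a seasonal period of 5.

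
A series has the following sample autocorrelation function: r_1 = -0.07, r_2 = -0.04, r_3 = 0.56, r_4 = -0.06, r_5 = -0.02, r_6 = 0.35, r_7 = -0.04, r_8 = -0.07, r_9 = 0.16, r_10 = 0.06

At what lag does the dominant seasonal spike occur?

3

The largest autocorrelation is r_3 = 0.56, with weaker echoes at lags 6 (0.35) and 9 (0.16); the remaining lags stay at or below 0.06.
The dominant spike at lag 3 indicates a seasonal period of 3.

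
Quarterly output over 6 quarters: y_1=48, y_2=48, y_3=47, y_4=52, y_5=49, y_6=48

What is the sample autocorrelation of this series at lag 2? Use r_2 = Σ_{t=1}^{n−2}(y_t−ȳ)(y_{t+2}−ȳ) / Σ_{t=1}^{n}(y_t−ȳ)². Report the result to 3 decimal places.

Mean ȳ = (48 + 48 + 47 + 52 + 49 + 48)/6 = 48.6667
Σ(y_t−ȳ)(y_{t+2}−ȳ) = (1.1111) + (-2.2222) + (-0.5556) + (-2.2222) = -3.8889
Denominator Σ(y_t−ȳ)² = 15.3333
r_2 = -3.8889 / 15.3333 = -0.254

-0.254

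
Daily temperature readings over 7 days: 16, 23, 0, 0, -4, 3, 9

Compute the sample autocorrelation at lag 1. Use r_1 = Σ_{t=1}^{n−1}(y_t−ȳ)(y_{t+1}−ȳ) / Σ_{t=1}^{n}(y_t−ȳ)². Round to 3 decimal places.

0.331

Mean ȳ = (16 + 23 + 0 + 0 − 4 + 3 + 9)/7 = 6.7143
Deviations from mean: 9.2857, 16.2857, -6.7143, -6.7143, -10.7143, -3.7143, 2.2857
Numerator Σ_{t=1}^{6}(y_t−ȳ)(y_{t+1}−ȳ) = 190.2041
Denominator Σ(y_t−ȳ)² = 575.4286
r_1 = 190.2041 / 575.4286 = 0.331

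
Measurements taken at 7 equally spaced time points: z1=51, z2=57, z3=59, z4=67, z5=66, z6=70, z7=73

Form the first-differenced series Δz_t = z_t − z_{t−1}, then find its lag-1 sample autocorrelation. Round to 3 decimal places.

First differences Δz: 6, 2, 8, -1, 4, 3
Mean of differences = 3.6667
Numerator Σ(Δz_t−Δz̄)(Δz_{t+1}−Δz̄) = -33.1111
Denominator Σ(Δz_t−Δz̄)² = 49.3333
r_1(Δz) = -33.1111 / 49.3333 = -0.671

-0.671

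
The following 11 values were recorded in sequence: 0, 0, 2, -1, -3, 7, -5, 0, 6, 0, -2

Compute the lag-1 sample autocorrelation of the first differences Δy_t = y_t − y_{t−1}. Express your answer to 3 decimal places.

First differences Δy: 0, 2, -3, -2, 10, -12, 5, 6, -6, -2
Mean of differences = -0.2000
Numerator Σ(Δy_t−Δȳ)(Δy_{t+1}−Δȳ) = -194.0400
Denominator Σ(Δy_t−Δȳ)² = 361.6000
r_1(Δy) = -194.0400 / 361.6000 = -0.537

-0.537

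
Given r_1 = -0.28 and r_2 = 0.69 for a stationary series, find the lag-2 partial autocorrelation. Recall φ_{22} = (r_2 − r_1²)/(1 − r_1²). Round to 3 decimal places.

0.664

φ_{22} = (r_2 − r_1²) / (1 − r_1²)
r_1² = (-0.28)² = 0.0784
Numerator = 0.69 − 0.0784 = 0.6116; denominator = 1 − 0.0784 = 0.9216
φ_{22} = 0.6116 / 0.9216 = 0.664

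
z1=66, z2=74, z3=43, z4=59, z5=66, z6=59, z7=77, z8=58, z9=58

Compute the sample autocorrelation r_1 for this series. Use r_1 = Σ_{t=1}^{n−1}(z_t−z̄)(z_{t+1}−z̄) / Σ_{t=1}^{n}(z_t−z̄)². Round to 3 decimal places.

Mean z̄ = (66 + 74 + 43 + 59 + 66 + 59 + 77 + 58 + 58)/9 = 62.2222
Numerator Σ_{t=1}^{8}(z_t−z̄)(z_{t+1}−z̄) = -236.4938
Denominator Σ(z_t−z̄)² = 811.5556
r_1 = -236.4938 / 811.5556 = -0.291

-0.291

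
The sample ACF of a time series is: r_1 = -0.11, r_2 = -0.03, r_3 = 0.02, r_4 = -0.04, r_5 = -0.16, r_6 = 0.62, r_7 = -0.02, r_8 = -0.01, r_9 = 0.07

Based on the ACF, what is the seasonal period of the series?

6

The largest autocorrelation is r_6 = 0.62; the remaining lags stay at or below 0.07.
The dominant spike at lag 6 indicates a seasonal period of 6.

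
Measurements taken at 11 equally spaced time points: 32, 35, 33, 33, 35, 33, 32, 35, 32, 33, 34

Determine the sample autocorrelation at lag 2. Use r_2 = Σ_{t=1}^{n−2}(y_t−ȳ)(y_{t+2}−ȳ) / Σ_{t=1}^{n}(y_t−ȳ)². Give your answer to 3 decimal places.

Mean ȳ = (32 + 35 + 33 + 33 + 35 + 33 + 32 + 35 + 32 + 33 + 34)/11 = 33.3636
Numerator Σ_{t=1}^{9}(y_t−ȳ)(y_{t+2}−ȳ) = -2.9917
Denominator Σ(y_t−ȳ)² = 14.5455
r_2 = -2.9917 / 14.5455 = -0.206

-0.206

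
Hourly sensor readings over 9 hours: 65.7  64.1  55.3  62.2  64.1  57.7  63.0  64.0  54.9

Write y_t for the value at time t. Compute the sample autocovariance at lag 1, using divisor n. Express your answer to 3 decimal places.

-4.017

Mean ȳ = (65.7 + 64.1 + 55.3 + 62.2 + 64.1 + 57.7 + 63.0 + 64.0 + 54.9)/9 = 61.2222
Σ_{t=1}^{8}(y_t−ȳ)(y_{t+1}−ȳ) = -36.1549
γ_1 = -36.1549 / 9 = -4.017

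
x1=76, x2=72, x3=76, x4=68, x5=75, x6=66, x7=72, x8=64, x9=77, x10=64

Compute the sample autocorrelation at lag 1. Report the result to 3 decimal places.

Mean x̄ = (76 + 72 + 76 + 68 + 75 + 66 + 72 + 64 + 77 + 64)/10 = 71.0000
Numerator Σ_{t=1}^{9}(x_t−x̄)(x_{t+1}−x̄) = -133.0000
Denominator Σ(x_t−x̄)² = 236.0000
r_1 = -133.0000 / 236.0000 = -0.564

-0.564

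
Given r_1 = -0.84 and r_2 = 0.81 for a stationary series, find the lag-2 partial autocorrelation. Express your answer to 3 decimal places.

0.355

φ_{22} = (r_2 − r_1²) / (1 − r_1²)
r_1² = (-0.84)² = 0.7056
Numerator = 0.81 − 0.7056 = 0.1044; denominator = 1 − 0.7056 = 0.2944
φ_{22} = 0.1044 / 0.2944 = 0.355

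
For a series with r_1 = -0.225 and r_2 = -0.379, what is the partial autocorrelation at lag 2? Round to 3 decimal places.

-0.453

φ_{22} = (r_2 − r_1²) / (1 − r_1²)
r_1² = (-0.225)² = 0.050625
Numerator = -0.379 − 0.0506 = -0.4296; denominator = 1 − 0.0506 = 0.9494
φ_{22} = -0.4296 / 0.9494 = -0.453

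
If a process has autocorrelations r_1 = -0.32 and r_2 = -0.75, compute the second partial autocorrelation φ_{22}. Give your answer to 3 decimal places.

-0.950

φ_{22} = (r_2 − r_1²) / (1 − r_1²)
r_1² = (-0.32)² = 0.1024
Numerator = -0.75 − 0.1024 = -0.8524; denominator = 1 − 0.1024 = 0.8976
φ_{22} = -0.8524 / 0.8976 = -0.950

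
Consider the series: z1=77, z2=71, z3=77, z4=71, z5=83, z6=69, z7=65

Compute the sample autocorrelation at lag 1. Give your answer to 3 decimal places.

Mean z̄ = (77 + 71 + 77 + 71 + 83 + 69 + 65)/7 = 73.2857
Numerator Σ_{t=1}^{6}(z_t−z̄)(z_{t+1}−z̄) = -53.7959
Denominator Σ(z_t−z̄)² = 219.4286
r_1 = -53.7959 / 219.4286 = -0.245

-0.245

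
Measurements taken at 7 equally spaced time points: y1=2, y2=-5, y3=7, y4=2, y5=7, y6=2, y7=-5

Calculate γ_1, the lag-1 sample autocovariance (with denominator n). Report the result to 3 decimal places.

Mean ȳ = (2 − 5 + 7 + 2 + 7 + 2 − 5)/7 = 1.4286
Σ_{t=1}^{6}(y_t−ȳ)(y_{t+1}−ȳ) = -33.6122
γ_1 = -33.6122 / 7 = -4.802

-4.802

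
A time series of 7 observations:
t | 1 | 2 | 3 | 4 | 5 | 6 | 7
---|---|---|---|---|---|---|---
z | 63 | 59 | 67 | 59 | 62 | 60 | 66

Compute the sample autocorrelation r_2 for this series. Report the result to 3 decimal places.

0.304

Mean z̄ = (63 + 59 + 67 + 59 + 62 + 60 + 66)/7 = 62.2857
Deviations from mean: 0.7143, -3.2857, 4.7143, -3.2857, -0.2857, -2.2857, 3.7143
Numerator Σ_{t=1}^{5}(z_t−z̄)(z_{t+2}−z̄) = 19.2653
Denominator Σ(z_t−z̄)² = 63.4286
r_2 = 19.2653 / 63.4286 = 0.304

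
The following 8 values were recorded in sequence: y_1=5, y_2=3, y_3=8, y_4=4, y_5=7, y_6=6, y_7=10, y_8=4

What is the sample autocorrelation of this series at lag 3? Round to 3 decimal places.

Mean ȳ = (5 + 3 + 8 + 4 + 7 + 6 + 10 + 4)/8 = 5.8750
Deviations from mean: -0.8750, -2.8750, 2.1250, -1.8750, 1.1250, 0.1250, 4.1250, -1.8750
Numerator Σ_{t=1}^{5}(y_t−ȳ)(y_{t+3}−ȳ) = -11.1719
Denominator Σ(y_t−ȳ)² = 38.8750
r_3 = -11.1719 / 38.8750 = -0.287

-0.287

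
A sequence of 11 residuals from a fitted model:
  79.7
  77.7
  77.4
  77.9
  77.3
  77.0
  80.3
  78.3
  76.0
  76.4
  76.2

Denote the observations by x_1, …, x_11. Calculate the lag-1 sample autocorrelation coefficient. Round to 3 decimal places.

Mean x̄ = (79.7 + 77.7 + 77.4 + 77.9 + 77.3 + 77.0 + 80.3 + 78.3 + 76.0 + 76.4 + 76.2)/11 = 77.6545
Numerator Σ_{t=1}^{10}(x_t−x̄)(x_{t+1}−x̄) = 2.9725
Denominator Σ(x_t−x̄)² = 18.7073
r_1 = 2.9725 / 18.7073 = 0.159

0.159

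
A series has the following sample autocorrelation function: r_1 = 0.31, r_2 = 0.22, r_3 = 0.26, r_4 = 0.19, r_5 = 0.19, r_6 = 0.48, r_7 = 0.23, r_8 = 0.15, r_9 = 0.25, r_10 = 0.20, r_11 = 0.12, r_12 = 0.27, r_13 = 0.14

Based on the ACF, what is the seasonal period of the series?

The largest autocorrelation is r_6 = 0.48; the remaining lags stay at or below 0.31. The elevated value at lag 1 (0.31), dropping to 0.22 at lag 2, reflects decaying short-term dependence rather than seasonality.
The dominant spike at lag 6 indicates a seasonal period of 6.

6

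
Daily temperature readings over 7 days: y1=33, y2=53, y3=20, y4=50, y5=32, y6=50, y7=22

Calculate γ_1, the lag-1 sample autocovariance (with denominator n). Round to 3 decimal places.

-126.411

Mean ȳ = (33 + 53 + 20 + 50 + 32 + 50 + 22)/7 = 37.1429
Σ_{t=1}^{6}(y_t−ȳ)(y_{t+1}−ȳ) = -884.8776
γ_1 = -884.8776 / 7 = -126.411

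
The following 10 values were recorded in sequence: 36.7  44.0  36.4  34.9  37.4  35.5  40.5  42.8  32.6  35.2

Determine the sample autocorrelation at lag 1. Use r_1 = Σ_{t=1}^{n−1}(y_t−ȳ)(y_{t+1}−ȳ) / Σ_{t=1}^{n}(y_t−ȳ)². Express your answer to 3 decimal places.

Mean ȳ = (36.7 + 44.0 + 36.4 + 34.9 + 37.4 + 35.5 + 40.5 + 42.8 + 32.6 + 35.2)/10 = 37.6000
Numerator Σ_{t=1}^{9}(y_t−ȳ)(y_{t+1}−ȳ) = -14.2500
Denominator Σ(y_t−ȳ)² = 121.1600
r_1 = -14.2500 / 121.1600 = -0.118

-0.118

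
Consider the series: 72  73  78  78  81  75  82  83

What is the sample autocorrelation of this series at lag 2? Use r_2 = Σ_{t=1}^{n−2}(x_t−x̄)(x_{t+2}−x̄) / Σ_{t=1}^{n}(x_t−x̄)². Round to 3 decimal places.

-0.026

Mean x̄ = (72 + 73 + 78 + 78 + 81 + 75 + 82 + 83)/8 = 77.7500
Deviations from mean: -5.7500, -4.7500, 0.2500, 0.2500, 3.2500, -2.7500, 4.2500, 5.2500
Numerator Σ_{t=1}^{6}(x_t−x̄)(x_{t+2}−x̄) = -3.1250
Denominator Σ(x_t−x̄)² = 119.5000
r_2 = -3.1250 / 119.5000 = -0.026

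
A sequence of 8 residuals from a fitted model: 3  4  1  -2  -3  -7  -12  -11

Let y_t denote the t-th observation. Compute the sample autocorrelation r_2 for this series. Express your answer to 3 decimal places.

Mean ȳ = (3 + 4 + 1 − 2 − 3 − 7 − 12 − 11)/8 = -3.3750
Numerator Σ_{t=1}^{6}(y_t−ȳ)(y_{t+2}−ȳ) = 59.0938
Denominator Σ(y_t−ȳ)² = 261.8750
r_2 = 59.0938 / 261.8750 = 0.226

0.226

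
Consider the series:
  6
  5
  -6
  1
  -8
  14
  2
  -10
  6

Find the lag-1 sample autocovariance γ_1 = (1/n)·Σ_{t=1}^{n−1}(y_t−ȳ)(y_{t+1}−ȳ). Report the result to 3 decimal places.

-19.668

Mean ȳ = (6 + 5 − 6 + 1 − 8 + 14 + 2 − 10 + 6)/9 = 1.1111
Σ_{t=1}^{8}(y_t−ȳ)(y_{t+1}−ȳ) = -177.0123
γ_1 = -177.0123 / 9 = -19.668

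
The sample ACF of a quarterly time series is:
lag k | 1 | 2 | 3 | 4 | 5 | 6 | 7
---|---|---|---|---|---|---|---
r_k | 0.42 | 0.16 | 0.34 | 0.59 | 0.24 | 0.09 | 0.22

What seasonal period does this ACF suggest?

4

The largest autocorrelation is r_4 = 0.59; the remaining lags stay at or below 0.42. The elevated value at lag 1 (0.42), dropping to 0.16 at lag 2, reflects decaying short-term dependence rather than seasonality.
The dominant spike at lag 4 indicates a seasonal period of 4.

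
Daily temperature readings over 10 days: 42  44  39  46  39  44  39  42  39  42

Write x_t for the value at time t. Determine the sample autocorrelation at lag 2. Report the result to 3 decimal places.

Mean x̄ = (42 + 44 + 39 + 46 + 39 + 44 + 39 + 42 + 39 + 42)/10 = 41.6000
Numerator Σ_{t=1}^{8}(x_t−x̄)(x_{t+2}−x̄) = 41.4800
Denominator Σ(x_t−x̄)² = 58.4000
r_2 = 41.4800 / 58.4000 = 0.710

0.710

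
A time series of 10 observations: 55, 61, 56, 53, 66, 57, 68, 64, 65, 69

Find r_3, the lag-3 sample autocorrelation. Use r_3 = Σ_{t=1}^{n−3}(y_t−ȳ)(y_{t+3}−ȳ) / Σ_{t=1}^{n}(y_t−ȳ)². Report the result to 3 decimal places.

0.220

Mean ȳ = (55 + 61 + 56 + 53 + 66 + 57 + 68 + 64 + 65 + 69)/10 = 61.4000
Numerator Σ_{t=1}^{7}(y_t−ȳ)(y_{t+3}−ȳ) = 66.5200
Denominator Σ(y_t−ȳ)² = 302.4000
r_3 = 66.5200 / 302.4000 = 0.220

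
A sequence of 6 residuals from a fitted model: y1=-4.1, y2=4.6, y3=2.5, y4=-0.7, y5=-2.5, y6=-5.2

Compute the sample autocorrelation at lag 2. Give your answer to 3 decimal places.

-0.220

Mean ȳ = (-4.1 + 4.6 + 2.5 − 0.7 − 2.5 − 5.2)/6 = -0.9000
Deviations from mean: -3.2000, 5.5000, 3.4000, 0.2000, -1.6000, -4.3000
Numerator Σ_{t=1}^{4}(y_t−ȳ)(y_{t+2}−ȳ) = -16.0800
Denominator Σ(y_t−ȳ)² = 73.1400
r_2 = -16.0800 / 73.1400 = -0.220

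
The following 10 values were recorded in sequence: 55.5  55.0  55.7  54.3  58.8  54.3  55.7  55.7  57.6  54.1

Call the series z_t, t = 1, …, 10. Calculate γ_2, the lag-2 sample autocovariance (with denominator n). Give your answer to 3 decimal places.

Mean z̄ = (55.5 + 55.0 + 55.7 + 54.3 + 58.8 + 54.3 + 55.7 + 55.7 + 57.6 + 54.1)/10 = 55.6700
Σ_{t=1}^{8}(z_t−z̄)(z_{t+2}−z̄) = 2.9472
γ_2 = 2.9472 / 10 = 0.295

0.295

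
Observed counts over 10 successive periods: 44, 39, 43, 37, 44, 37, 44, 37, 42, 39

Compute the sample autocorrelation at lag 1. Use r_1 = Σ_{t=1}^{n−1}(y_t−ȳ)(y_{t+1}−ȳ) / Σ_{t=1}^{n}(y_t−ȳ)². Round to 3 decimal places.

Mean ȳ = (44 + 39 + 43 + 37 + 44 + 37 + 44 + 37 + 42 + 39)/10 = 40.6000
Numerator Σ_{t=1}^{9}(y_t−ȳ)(y_{t+1}−ȳ) = -74.1600
Denominator Σ(y_t−ȳ)² = 86.4000
r_1 = -74.1600 / 86.4000 = -0.858

-0.858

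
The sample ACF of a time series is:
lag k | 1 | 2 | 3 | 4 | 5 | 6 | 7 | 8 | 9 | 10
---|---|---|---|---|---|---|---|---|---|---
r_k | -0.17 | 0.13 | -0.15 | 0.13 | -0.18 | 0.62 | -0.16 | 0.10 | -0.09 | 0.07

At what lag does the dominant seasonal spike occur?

The largest autocorrelation is r_6 = 0.62; the remaining lags stay at or below 0.13.
The dominant spike at lag 6 indicates a seasonal period of 6.

6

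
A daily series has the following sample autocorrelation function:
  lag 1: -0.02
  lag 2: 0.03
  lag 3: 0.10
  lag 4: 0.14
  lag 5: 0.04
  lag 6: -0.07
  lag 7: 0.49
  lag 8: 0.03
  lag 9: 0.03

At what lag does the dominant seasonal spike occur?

7

The largest autocorrelation is r_7 = 0.49; the remaining lags stay at or below 0.14.
The dominant spike at lag 7 indicates a seasonal period of 7.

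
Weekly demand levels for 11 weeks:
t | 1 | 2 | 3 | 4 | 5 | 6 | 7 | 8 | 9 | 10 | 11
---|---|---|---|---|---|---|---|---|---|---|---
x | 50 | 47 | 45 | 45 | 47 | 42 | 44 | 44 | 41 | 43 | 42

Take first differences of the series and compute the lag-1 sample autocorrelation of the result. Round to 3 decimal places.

First differences Δx: -3, -2, 0, 2, -5, 2, 0, -3, 2, -1
Mean of differences = -0.8000
Numerator Σ(Δx_t−Δx̄)(Δx_{t+1}−Δx̄) = -25.8400
Denominator Σ(Δx_t−Δx̄)² = 53.6000
r_1(Δx) = -25.8400 / 53.6000 = -0.482

-0.482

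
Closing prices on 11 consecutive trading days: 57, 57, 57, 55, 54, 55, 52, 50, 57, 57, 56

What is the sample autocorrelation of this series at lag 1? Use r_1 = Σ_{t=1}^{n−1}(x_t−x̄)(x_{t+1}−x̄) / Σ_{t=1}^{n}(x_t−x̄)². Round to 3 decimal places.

0.344

Mean x̄ = (57 + 57 + 57 + 55 + 54 + 55 + 52 + 50 + 57 + 57 + 56)/11 = 55.1818
Numerator Σ_{t=1}^{10}(x_t−x̄)(x_{t+1}−x̄) = 19.1488
Denominator Σ(x_t−x̄)² = 55.6364
r_1 = 19.1488 / 55.6364 = 0.344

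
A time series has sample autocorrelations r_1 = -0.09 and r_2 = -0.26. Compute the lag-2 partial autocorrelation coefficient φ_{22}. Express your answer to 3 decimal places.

-0.270

φ_{22} = (r_2 − r_1²) / (1 − r_1²)
r_1² = (-0.09)² = 0.0081
Numerator = -0.26 − 0.0081 = -0.2681; denominator = 1 − 0.0081 = 0.9919
φ_{22} = -0.2681 / 0.9919 = -0.270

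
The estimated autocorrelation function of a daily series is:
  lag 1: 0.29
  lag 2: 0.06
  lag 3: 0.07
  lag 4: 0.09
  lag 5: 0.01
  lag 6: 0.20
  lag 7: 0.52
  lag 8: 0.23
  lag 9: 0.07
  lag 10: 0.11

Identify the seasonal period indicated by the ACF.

7

The largest autocorrelation is r_7 = 0.52; the remaining lags stay at or below 0.29. The elevated value at lag 1 (0.29), dropping to 0.06 at lag 2, reflects decaying short-term dependence rather than seasonality.
The dominant spike at lag 7 indicates a seasonal period of 7.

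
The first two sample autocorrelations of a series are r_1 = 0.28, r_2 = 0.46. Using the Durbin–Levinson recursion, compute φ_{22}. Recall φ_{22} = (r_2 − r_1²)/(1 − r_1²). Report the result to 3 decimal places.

0.414

φ_{22} = (r_2 − r_1²) / (1 − r_1²)
r_1² = (0.28)² = 0.0784
Numerator = 0.46 − 0.0784 = 0.3816; denominator = 1 − 0.0784 = 0.9216
φ_{22} = 0.3816 / 0.9216 = 0.414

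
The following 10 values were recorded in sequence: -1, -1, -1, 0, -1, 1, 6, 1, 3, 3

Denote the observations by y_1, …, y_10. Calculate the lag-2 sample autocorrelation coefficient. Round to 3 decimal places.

Mean ȳ = (-1 − 1 − 1 + 0 − 1 + 1 + 6 + 1 + 3 + 3)/10 = 1.0000
Numerator Σ_{t=1}^{8}(y_t−ȳ)(y_{t+2}−ȳ) = 10.0000
Denominator Σ(y_t−ȳ)² = 50.0000
r_2 = 10.0000 / 50.0000 = 0.200

0.200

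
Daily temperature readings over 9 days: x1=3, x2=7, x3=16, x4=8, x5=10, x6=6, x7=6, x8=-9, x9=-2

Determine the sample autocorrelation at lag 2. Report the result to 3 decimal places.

0.063

Mean x̄ = (3 + 7 + 16 + 8 + 10 + 6 + 6 − 9 − 2)/9 = 5.0000
Σ(x_t−x̄)(x_{t+2}−x̄) = (-22.0000) + (6.0000) + (55.0000) + (3.0000) + (5.0000) + (-14.0000) + (-7.0000) = 26.0000
Denominator Σ(x_t−x̄)² = 410.0000
r_2 = 26.0000 / 410.0000 = 0.063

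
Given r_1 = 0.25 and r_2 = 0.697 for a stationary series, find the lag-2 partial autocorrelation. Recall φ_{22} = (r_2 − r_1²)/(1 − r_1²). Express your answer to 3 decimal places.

0.677

φ_{22} = (r_2 − r_1²) / (1 − r_1²)
r_1² = (0.25)² = 0.0625
Numerator = 0.697 − 0.0625 = 0.6345; denominator = 1 − 0.0625 = 0.9375
φ_{22} = 0.6345 / 0.9375 = 0.677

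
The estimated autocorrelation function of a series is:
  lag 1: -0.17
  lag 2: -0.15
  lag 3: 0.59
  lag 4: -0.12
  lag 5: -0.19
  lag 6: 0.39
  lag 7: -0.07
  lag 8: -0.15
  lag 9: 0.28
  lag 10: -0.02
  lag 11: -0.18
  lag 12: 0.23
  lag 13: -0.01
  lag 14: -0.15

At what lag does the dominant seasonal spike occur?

The largest autocorrelation is r_3 = 0.59, with weaker echoes at lags 6 (0.39), 9 (0.28) and 12 (0.23); the remaining lags stay at or below -0.01.
The dominant spike at lag 3 indicates a seasonal period of 3.

3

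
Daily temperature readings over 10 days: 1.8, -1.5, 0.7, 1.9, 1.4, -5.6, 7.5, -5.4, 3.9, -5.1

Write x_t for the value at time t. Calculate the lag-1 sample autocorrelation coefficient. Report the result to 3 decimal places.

Mean x̄ = (1.8 − 1.5 + 0.7 + 1.9 + 1.4 − 5.6 + 7.5 − 5.4 + 3.9 − 5.1)/10 = -0.0400
Numerator Σ_{t=1}^{9}(x_t−x̄)(x_{t+1}−x̄) = -130.9356
Denominator Σ(x_t−x̄)² = 169.5240
r_1 = -130.9356 / 169.5240 = -0.772

-0.772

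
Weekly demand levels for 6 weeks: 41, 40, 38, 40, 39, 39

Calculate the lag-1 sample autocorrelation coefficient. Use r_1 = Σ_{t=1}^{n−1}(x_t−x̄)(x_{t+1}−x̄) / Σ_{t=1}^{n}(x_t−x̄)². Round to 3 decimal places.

-0.136

Mean x̄ = (41 + 40 + 38 + 40 + 39 + 39)/6 = 39.5000
Deviations from mean: 1.5000, 0.5000, -1.5000, 0.5000, -0.5000, -0.5000
Numerator Σ_{t=1}^{5}(x_t−x̄)(x_{t+1}−x̄) = -0.7500
Denominator Σ(x_t−x̄)² = 5.5000
r_1 = -0.7500 / 5.5000 = -0.136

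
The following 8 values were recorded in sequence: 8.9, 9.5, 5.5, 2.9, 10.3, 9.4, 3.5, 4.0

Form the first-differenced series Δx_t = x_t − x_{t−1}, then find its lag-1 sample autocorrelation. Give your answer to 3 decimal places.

-0.183

First differences Δx: 0.6, -4.0, -2.6, 7.4, -0.9, -5.9, 0.5
Mean of differences = -0.7000
Numerator Σ(Δx_t−Δx̄)(Δx_{t+1}−Δx̄) = -20.2300
Denominator Σ(Δx_t−Δx̄)² = 110.3200
r_1(Δx) = -20.2300 / 110.3200 = -0.183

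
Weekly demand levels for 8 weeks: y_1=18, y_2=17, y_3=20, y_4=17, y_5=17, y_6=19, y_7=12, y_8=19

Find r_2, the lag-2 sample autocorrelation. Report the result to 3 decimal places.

0.116

Mean ȳ = (18 + 17 + 20 + 17 + 17 + 19 + 12 + 19)/8 = 17.3750
Deviations from mean: 0.6250, -0.3750, 2.6250, -0.3750, -0.3750, 1.6250, -5.3750, 1.6250
Σ(y_t−ȳ)(y_{t+2}−ȳ) = (1.6406) + (0.1406) + (-0.9844) + (-0.6094) + (2.0156) + (2.6406) = 4.8438
Denominator Σ(y_t−ȳ)² = 41.8750
r_2 = 4.8438 / 41.8750 = 0.116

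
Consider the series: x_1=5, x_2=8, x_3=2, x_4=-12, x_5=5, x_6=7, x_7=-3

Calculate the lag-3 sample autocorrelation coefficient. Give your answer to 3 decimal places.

0.139

Mean x̄ = (5 + 8 + 2 − 12 + 5 + 7 − 3)/7 = 1.7143
Deviations from mean: 3.2857, 6.2857, 0.2857, -13.7143, 3.2857, 5.2857, -4.7143
Numerator Σ_{t=1}^{4}(x_t−x̄)(x_{t+3}−x̄) = 41.7551
Denominator Σ(x_t−x̄)² = 299.4286
r_3 = 41.7551 / 299.4286 = 0.139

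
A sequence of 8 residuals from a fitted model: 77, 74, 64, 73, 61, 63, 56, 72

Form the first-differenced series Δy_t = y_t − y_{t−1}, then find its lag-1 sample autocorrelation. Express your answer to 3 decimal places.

-0.518

First differences Δy: -3, -10, 9, -12, 2, -7, 16
Mean of differences = -0.7143
Numerator Σ(Δy_t−Δȳ)(Δy_{t+1}−Δȳ) = -331.3673
Denominator Σ(Δy_t−Δȳ)² = 639.4286
r_1(Δy) = -331.3673 / 639.4286 = -0.518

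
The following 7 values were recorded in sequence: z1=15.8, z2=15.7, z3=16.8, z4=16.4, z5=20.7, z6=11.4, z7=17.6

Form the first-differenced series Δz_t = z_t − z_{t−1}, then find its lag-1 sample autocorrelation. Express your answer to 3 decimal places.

First differences Δz: -0.1, 1.1, -0.4, 4.3, -9.3, 6.2
Mean of differences = 0.3000
Numerator Σ(Δz_t−Δz̄)(Δz_{t+1}−Δz̄) = -98.7200
Denominator Σ(Δz_t−Δz̄)² = 144.2600
r_1(Δz) = -98.7200 / 144.2600 = -0.684

-0.684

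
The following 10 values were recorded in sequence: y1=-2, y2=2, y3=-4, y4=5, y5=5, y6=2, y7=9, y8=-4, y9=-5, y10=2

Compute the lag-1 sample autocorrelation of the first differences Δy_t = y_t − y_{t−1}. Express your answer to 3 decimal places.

First differences Δy: 4, -6, 9, 0, -3, 7, -13, -1, 7
Mean of differences = 0.4444
Numerator Σ(Δy_t−Δȳ)(Δy_{t+1}−Δȳ) = -181.0864
Denominator Σ(Δy_t−Δȳ)² = 408.2222
r_1(Δy) = -181.0864 / 408.2222 = -0.444

-0.444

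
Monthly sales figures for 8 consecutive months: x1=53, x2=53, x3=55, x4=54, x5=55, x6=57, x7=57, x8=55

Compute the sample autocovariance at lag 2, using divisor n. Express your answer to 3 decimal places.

0.012

Mean x̄ = (53 + 53 + 55 + 54 + 55 + 57 + 57 + 55)/8 = 54.8750
Σ_{t=1}^{6}(x_t−x̄)(x_{t+2}−x̄) = 0.0938
γ_2 = 0.0938 / 8 = 0.012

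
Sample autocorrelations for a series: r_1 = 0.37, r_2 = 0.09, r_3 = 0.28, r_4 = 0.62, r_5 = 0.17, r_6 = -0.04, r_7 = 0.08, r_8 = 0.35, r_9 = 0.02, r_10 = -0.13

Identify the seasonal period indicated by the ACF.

The largest autocorrelation is r_4 = 0.62; the remaining lags stay at or below 0.37. The elevated value at lag 1 (0.37), dropping to 0.09 at lag 2, reflects decaying short-term dependence rather than seasonality.
The dominant spike at lag 4 indicates a seasonal period of 4.

4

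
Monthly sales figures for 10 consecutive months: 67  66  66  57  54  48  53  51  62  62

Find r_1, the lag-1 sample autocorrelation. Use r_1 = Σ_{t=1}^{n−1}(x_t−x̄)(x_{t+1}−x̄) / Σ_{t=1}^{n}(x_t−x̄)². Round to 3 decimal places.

Mean x̄ = (67 + 66 + 66 + 57 + 54 + 48 + 53 + 51 + 62 + 62)/10 = 58.6000
Numerator Σ_{t=1}^{9}(x_t−x̄)(x_{t+1}−x̄) = 248.8400
Denominator Σ(x_t−x̄)² = 428.4000
r_1 = 248.8400 / 428.4000 = 0.581

0.581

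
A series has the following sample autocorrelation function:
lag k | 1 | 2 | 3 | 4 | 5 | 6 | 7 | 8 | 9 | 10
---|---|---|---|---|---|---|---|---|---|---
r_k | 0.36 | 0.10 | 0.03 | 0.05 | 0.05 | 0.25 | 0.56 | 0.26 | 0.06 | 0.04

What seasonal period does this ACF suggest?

The largest autocorrelation is r_7 = 0.56; the remaining lags stay at or below 0.36. The elevated value at lag 1 (0.36), dropping to 0.10 at lag 2, reflects decaying short-term dependence rather than seasonality.
The dominant spike at lag 7 indicates a seasonal period of 7.

7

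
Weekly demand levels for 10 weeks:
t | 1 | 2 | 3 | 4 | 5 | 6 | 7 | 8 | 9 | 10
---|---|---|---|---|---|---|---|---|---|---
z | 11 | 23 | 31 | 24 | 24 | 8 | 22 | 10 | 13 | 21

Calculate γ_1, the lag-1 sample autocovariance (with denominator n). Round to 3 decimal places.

Mean z̄ = (11 + 23 + 31 + 24 + 24 + 8 + 22 + 10 + 13 + 21)/10 = 18.7000
Σ_{t=1}^{9}(z_t−z̄)(z_{t+1}−z̄) = 28.8100
γ_1 = 28.8100 / 10 = 2.881

2.881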